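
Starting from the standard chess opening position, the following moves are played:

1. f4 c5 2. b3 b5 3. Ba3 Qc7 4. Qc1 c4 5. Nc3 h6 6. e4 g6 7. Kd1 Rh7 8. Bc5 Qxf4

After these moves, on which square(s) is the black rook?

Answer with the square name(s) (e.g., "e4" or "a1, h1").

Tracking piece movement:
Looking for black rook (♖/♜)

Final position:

  a b c d e f g h
  ─────────────────
8│♜ ♞ ♝ · ♚ ♝ ♞ ·│8
7│♟ · · ♟ ♟ ♟ · ♜│7
6│· · · · · · ♟ ♟│6
5│· ♟ ♗ · · · · ·│5
4│· · ♟ · ♙ ♛ · ·│4
3│· ♙ ♘ · · · · ·│3
2│♙ · ♙ ♙ · · ♙ ♙│2
1│♖ · ♕ ♔ · ♗ ♘ ♖│1
  ─────────────────
  a b c d e f g h


a8, h7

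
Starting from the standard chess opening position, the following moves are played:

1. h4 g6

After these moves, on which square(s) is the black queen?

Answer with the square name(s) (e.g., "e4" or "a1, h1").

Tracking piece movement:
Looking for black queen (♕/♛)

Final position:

  a b c d e f g h
  ─────────────────
8│♜ ♞ ♝ ♛ ♚ ♝ ♞ ♜│8
7│♟ ♟ ♟ ♟ ♟ ♟ · ♟│7
6│· · · · · · ♟ ·│6
5│· · · · · · · ·│5
4│· · · · · · · ♙│4
3│· · · · · · · ·│3
2│♙ ♙ ♙ ♙ ♙ ♙ ♙ ·│2
1│♖ ♘ ♗ ♕ ♔ ♗ ♘ ♖│1
  ─────────────────
  a b c d e f g h


d8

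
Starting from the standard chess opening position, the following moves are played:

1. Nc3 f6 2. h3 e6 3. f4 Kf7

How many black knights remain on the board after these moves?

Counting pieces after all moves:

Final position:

  a b c d e f g h
  ─────────────────
8│♜ ♞ ♝ ♛ · ♝ ♞ ♜│8
7│♟ ♟ ♟ ♟ · ♚ ♟ ♟│7
6│· · · · ♟ ♟ · ·│6
5│· · · · · · · ·│5
4│· · · · · ♙ · ·│4
3│· · ♘ · · · · ♙│3
2│♙ ♙ ♙ ♙ ♙ · ♙ ·│2
1│♖ · ♗ ♕ ♔ ♗ ♘ ♖│1
  ─────────────────
  a b c d e f g h


2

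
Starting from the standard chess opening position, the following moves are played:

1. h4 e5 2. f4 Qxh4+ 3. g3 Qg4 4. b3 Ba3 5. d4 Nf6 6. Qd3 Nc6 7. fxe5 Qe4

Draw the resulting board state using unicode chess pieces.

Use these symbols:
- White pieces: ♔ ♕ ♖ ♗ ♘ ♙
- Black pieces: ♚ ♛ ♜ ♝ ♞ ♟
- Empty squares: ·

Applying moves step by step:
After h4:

♜ ♞ ♝ ♛ ♚ ♝ ♞ ♜
♟ ♟ ♟ ♟ ♟ ♟ ♟ ♟
· · · · · · · ·
· · · · · · · ·
· · · · · · · ♙
· · · · · · · ·
♙ ♙ ♙ ♙ ♙ ♙ ♙ ·
♖ ♘ ♗ ♕ ♔ ♗ ♘ ♖


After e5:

♜ ♞ ♝ ♛ ♚ ♝ ♞ ♜
♟ ♟ ♟ ♟ · ♟ ♟ ♟
· · · · · · · ·
· · · · ♟ · · ·
· · · · · · · ♙
· · · · · · · ·
♙ ♙ ♙ ♙ ♙ ♙ ♙ ·
♖ ♘ ♗ ♕ ♔ ♗ ♘ ♖


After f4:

♜ ♞ ♝ ♛ ♚ ♝ ♞ ♜
♟ ♟ ♟ ♟ · ♟ ♟ ♟
· · · · · · · ·
· · · · ♟ · · ·
· · · · · ♙ · ♙
· · · · · · · ·
♙ ♙ ♙ ♙ ♙ · ♙ ·
♖ ♘ ♗ ♕ ♔ ♗ ♘ ♖


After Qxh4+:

♜ ♞ ♝ · ♚ ♝ ♞ ♜
♟ ♟ ♟ ♟ · ♟ ♟ ♟
· · · · · · · ·
· · · · ♟ · · ·
· · · · · ♙ · ♛
· · · · · · · ·
♙ ♙ ♙ ♙ ♙ · ♙ ·
♖ ♘ ♗ ♕ ♔ ♗ ♘ ♖


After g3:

♜ ♞ ♝ · ♚ ♝ ♞ ♜
♟ ♟ ♟ ♟ · ♟ ♟ ♟
· · · · · · · ·
· · · · ♟ · · ·
· · · · · ♙ · ♛
· · · · · · ♙ ·
♙ ♙ ♙ ♙ ♙ · · ·
♖ ♘ ♗ ♕ ♔ ♗ ♘ ♖


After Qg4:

♜ ♞ ♝ · ♚ ♝ ♞ ♜
♟ ♟ ♟ ♟ · ♟ ♟ ♟
· · · · · · · ·
· · · · ♟ · · ·
· · · · · ♙ ♛ ·
· · · · · · ♙ ·
♙ ♙ ♙ ♙ ♙ · · ·
♖ ♘ ♗ ♕ ♔ ♗ ♘ ♖


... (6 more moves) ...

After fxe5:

♜ · ♝ · ♚ · · ♜
♟ ♟ ♟ ♟ · ♟ ♟ ♟
· · ♞ · · ♞ · ·
· · · · ♙ · · ·
· · · ♙ · · ♛ ·
♝ ♙ · ♕ · · ♙ ·
♙ · ♙ · ♙ · · ·
♖ ♘ ♗ · ♔ ♗ ♘ ♖


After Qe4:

♜ · ♝ · ♚ · · ♜
♟ ♟ ♟ ♟ · ♟ ♟ ♟
· · ♞ · · ♞ · ·
· · · · ♙ · · ·
· · · ♙ ♛ · · ·
♝ ♙ · ♕ · · ♙ ·
♙ · ♙ · ♙ · · ·
♖ ♘ ♗ · ♔ ♗ ♘ ♖



  a b c d e f g h
  ─────────────────
8│♜ · ♝ · ♚ · · ♜│8
7│♟ ♟ ♟ ♟ · ♟ ♟ ♟│7
6│· · ♞ · · ♞ · ·│6
5│· · · · ♙ · · ·│5
4│· · · ♙ ♛ · · ·│4
3│♝ ♙ · ♕ · · ♙ ·│3
2│♙ · ♙ · ♙ · · ·│2
1│♖ ♘ ♗ · ♔ ♗ ♘ ♖│1
  ─────────────────
  a b c d e f g h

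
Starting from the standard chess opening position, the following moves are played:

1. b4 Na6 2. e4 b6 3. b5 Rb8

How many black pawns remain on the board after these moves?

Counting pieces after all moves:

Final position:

  a b c d e f g h
  ─────────────────
8│· ♜ ♝ ♛ ♚ ♝ ♞ ♜│8
7│♟ · ♟ ♟ ♟ ♟ ♟ ♟│7
6│♞ ♟ · · · · · ·│6
5│· ♙ · · · · · ·│5
4│· · · · ♙ · · ·│4
3│· · · · · · · ·│3
2│♙ · ♙ ♙ · ♙ ♙ ♙│2
1│♖ ♘ ♗ ♕ ♔ ♗ ♘ ♖│1
  ─────────────────
  a b c d e f g h


8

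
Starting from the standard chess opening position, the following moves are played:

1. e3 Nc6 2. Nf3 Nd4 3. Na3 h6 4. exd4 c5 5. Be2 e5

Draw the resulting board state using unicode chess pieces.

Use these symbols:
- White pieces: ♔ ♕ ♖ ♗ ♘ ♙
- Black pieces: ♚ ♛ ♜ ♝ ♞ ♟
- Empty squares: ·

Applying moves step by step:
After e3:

♜ ♞ ♝ ♛ ♚ ♝ ♞ ♜
♟ ♟ ♟ ♟ ♟ ♟ ♟ ♟
· · · · · · · ·
· · · · · · · ·
· · · · · · · ·
· · · · ♙ · · ·
♙ ♙ ♙ ♙ · ♙ ♙ ♙
♖ ♘ ♗ ♕ ♔ ♗ ♘ ♖


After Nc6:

♜ · ♝ ♛ ♚ ♝ ♞ ♜
♟ ♟ ♟ ♟ ♟ ♟ ♟ ♟
· · ♞ · · · · ·
· · · · · · · ·
· · · · · · · ·
· · · · ♙ · · ·
♙ ♙ ♙ ♙ · ♙ ♙ ♙
♖ ♘ ♗ ♕ ♔ ♗ ♘ ♖


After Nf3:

♜ · ♝ ♛ ♚ ♝ ♞ ♜
♟ ♟ ♟ ♟ ♟ ♟ ♟ ♟
· · ♞ · · · · ·
· · · · · · · ·
· · · · · · · ·
· · · · ♙ ♘ · ·
♙ ♙ ♙ ♙ · ♙ ♙ ♙
♖ ♘ ♗ ♕ ♔ ♗ · ♖


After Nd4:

♜ · ♝ ♛ ♚ ♝ ♞ ♜
♟ ♟ ♟ ♟ ♟ ♟ ♟ ♟
· · · · · · · ·
· · · · · · · ·
· · · ♞ · · · ·
· · · · ♙ ♘ · ·
♙ ♙ ♙ ♙ · ♙ ♙ ♙
♖ ♘ ♗ ♕ ♔ ♗ · ♖


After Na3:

♜ · ♝ ♛ ♚ ♝ ♞ ♜
♟ ♟ ♟ ♟ ♟ ♟ ♟ ♟
· · · · · · · ·
· · · · · · · ·
· · · ♞ · · · ·
♘ · · · ♙ ♘ · ·
♙ ♙ ♙ ♙ · ♙ ♙ ♙
♖ · ♗ ♕ ♔ ♗ · ♖


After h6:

♜ · ♝ ♛ ♚ ♝ ♞ ♜
♟ ♟ ♟ ♟ ♟ ♟ ♟ ·
· · · · · · · ♟
· · · · · · · ·
· · · ♞ · · · ·
♘ · · · ♙ ♘ · ·
♙ ♙ ♙ ♙ · ♙ ♙ ♙
♖ · ♗ ♕ ♔ ♗ · ♖


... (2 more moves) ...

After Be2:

♜ · ♝ ♛ ♚ ♝ ♞ ♜
♟ ♟ · ♟ ♟ ♟ ♟ ·
· · · · · · · ♟
· · ♟ · · · · ·
· · · ♙ · · · ·
♘ · · · · ♘ · ·
♙ ♙ ♙ ♙ ♗ ♙ ♙ ♙
♖ · ♗ ♕ ♔ · · ♖


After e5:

♜ · ♝ ♛ ♚ ♝ ♞ ♜
♟ ♟ · ♟ · ♟ ♟ ·
· · · · · · · ♟
· · ♟ · ♟ · · ·
· · · ♙ · · · ·
♘ · · · · ♘ · ·
♙ ♙ ♙ ♙ ♗ ♙ ♙ ♙
♖ · ♗ ♕ ♔ · · ♖



  a b c d e f g h
  ─────────────────
8│♜ · ♝ ♛ ♚ ♝ ♞ ♜│8
7│♟ ♟ · ♟ · ♟ ♟ ·│7
6│· · · · · · · ♟│6
5│· · ♟ · ♟ · · ·│5
4│· · · ♙ · · · ·│4
3│♘ · · · · ♘ · ·│3
2│♙ ♙ ♙ ♙ ♗ ♙ ♙ ♙│2
1│♖ · ♗ ♕ ♔ · · ♖│1
  ─────────────────
  a b c d e f g h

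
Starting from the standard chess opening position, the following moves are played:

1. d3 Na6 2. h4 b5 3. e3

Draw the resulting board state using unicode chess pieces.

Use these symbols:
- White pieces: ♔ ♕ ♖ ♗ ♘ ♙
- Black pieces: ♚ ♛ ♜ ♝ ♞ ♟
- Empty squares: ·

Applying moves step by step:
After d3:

♜ ♞ ♝ ♛ ♚ ♝ ♞ ♜
♟ ♟ ♟ ♟ ♟ ♟ ♟ ♟
· · · · · · · ·
· · · · · · · ·
· · · · · · · ·
· · · ♙ · · · ·
♙ ♙ ♙ · ♙ ♙ ♙ ♙
♖ ♘ ♗ ♕ ♔ ♗ ♘ ♖


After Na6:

♜ · ♝ ♛ ♚ ♝ ♞ ♜
♟ ♟ ♟ ♟ ♟ ♟ ♟ ♟
♞ · · · · · · ·
· · · · · · · ·
· · · · · · · ·
· · · ♙ · · · ·
♙ ♙ ♙ · ♙ ♙ ♙ ♙
♖ ♘ ♗ ♕ ♔ ♗ ♘ ♖


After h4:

♜ · ♝ ♛ ♚ ♝ ♞ ♜
♟ ♟ ♟ ♟ ♟ ♟ ♟ ♟
♞ · · · · · · ·
· · · · · · · ·
· · · · · · · ♙
· · · ♙ · · · ·
♙ ♙ ♙ · ♙ ♙ ♙ ·
♖ ♘ ♗ ♕ ♔ ♗ ♘ ♖


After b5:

♜ · ♝ ♛ ♚ ♝ ♞ ♜
♟ · ♟ ♟ ♟ ♟ ♟ ♟
♞ · · · · · · ·
· ♟ · · · · · ·
· · · · · · · ♙
· · · ♙ · · · ·
♙ ♙ ♙ · ♙ ♙ ♙ ·
♖ ♘ ♗ ♕ ♔ ♗ ♘ ♖


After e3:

♜ · ♝ ♛ ♚ ♝ ♞ ♜
♟ · ♟ ♟ ♟ ♟ ♟ ♟
♞ · · · · · · ·
· ♟ · · · · · ·
· · · · · · · ♙
· · · ♙ ♙ · · ·
♙ ♙ ♙ · · ♙ ♙ ·
♖ ♘ ♗ ♕ ♔ ♗ ♘ ♖



  a b c d e f g h
  ─────────────────
8│♜ · ♝ ♛ ♚ ♝ ♞ ♜│8
7│♟ · ♟ ♟ ♟ ♟ ♟ ♟│7
6│♞ · · · · · · ·│6
5│· ♟ · · · · · ·│5
4│· · · · · · · ♙│4
3│· · · ♙ ♙ · · ·│3
2│♙ ♙ ♙ · · ♙ ♙ ·│2
1│♖ ♘ ♗ ♕ ♔ ♗ ♘ ♖│1
  ─────────────────
  a b c d e f g h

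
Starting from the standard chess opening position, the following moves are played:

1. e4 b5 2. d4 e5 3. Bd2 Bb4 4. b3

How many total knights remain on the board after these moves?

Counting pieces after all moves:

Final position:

  a b c d e f g h
  ─────────────────
8│♜ ♞ ♝ ♛ ♚ · ♞ ♜│8
7│♟ · ♟ ♟ · ♟ ♟ ♟│7
6│· · · · · · · ·│6
5│· ♟ · · ♟ · · ·│5
4│· ♝ · ♙ ♙ · · ·│4
3│· ♙ · · · · · ·│3
2│♙ · ♙ ♗ · ♙ ♙ ♙│2
1│♖ ♘ · ♕ ♔ ♗ ♘ ♖│1
  ─────────────────
  a b c d e f g h


4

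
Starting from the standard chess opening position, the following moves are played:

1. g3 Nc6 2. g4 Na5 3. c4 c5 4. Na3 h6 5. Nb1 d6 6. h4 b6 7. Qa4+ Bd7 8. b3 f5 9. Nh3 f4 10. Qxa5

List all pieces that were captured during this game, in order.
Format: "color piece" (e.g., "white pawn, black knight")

Tracking captures:
  Qxa5: captured black knight

black knight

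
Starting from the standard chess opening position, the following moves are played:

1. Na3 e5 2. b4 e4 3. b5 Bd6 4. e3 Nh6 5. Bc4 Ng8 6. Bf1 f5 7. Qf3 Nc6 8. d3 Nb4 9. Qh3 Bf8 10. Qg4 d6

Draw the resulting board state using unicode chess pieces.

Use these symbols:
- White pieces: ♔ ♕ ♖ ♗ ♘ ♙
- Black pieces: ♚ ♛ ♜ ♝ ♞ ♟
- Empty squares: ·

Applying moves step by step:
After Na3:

♜ ♞ ♝ ♛ ♚ ♝ ♞ ♜
♟ ♟ ♟ ♟ ♟ ♟ ♟ ♟
· · · · · · · ·
· · · · · · · ·
· · · · · · · ·
♘ · · · · · · ·
♙ ♙ ♙ ♙ ♙ ♙ ♙ ♙
♖ · ♗ ♕ ♔ ♗ ♘ ♖


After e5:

♜ ♞ ♝ ♛ ♚ ♝ ♞ ♜
♟ ♟ ♟ ♟ · ♟ ♟ ♟
· · · · · · · ·
· · · · ♟ · · ·
· · · · · · · ·
♘ · · · · · · ·
♙ ♙ ♙ ♙ ♙ ♙ ♙ ♙
♖ · ♗ ♕ ♔ ♗ ♘ ♖


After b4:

♜ ♞ ♝ ♛ ♚ ♝ ♞ ♜
♟ ♟ ♟ ♟ · ♟ ♟ ♟
· · · · · · · ·
· · · · ♟ · · ·
· ♙ · · · · · ·
♘ · · · · · · ·
♙ · ♙ ♙ ♙ ♙ ♙ ♙
♖ · ♗ ♕ ♔ ♗ ♘ ♖


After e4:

♜ ♞ ♝ ♛ ♚ ♝ ♞ ♜
♟ ♟ ♟ ♟ · ♟ ♟ ♟
· · · · · · · ·
· · · · · · · ·
· ♙ · · ♟ · · ·
♘ · · · · · · ·
♙ · ♙ ♙ ♙ ♙ ♙ ♙
♖ · ♗ ♕ ♔ ♗ ♘ ♖


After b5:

♜ ♞ ♝ ♛ ♚ ♝ ♞ ♜
♟ ♟ ♟ ♟ · ♟ ♟ ♟
· · · · · · · ·
· ♙ · · · · · ·
· · · · ♟ · · ·
♘ · · · · · · ·
♙ · ♙ ♙ ♙ ♙ ♙ ♙
♖ · ♗ ♕ ♔ ♗ ♘ ♖


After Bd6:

♜ ♞ ♝ ♛ ♚ · ♞ ♜
♟ ♟ ♟ ♟ · ♟ ♟ ♟
· · · ♝ · · · ·
· ♙ · · · · · ·
· · · · ♟ · · ·
♘ · · · · · · ·
♙ · ♙ ♙ ♙ ♙ ♙ ♙
♖ · ♗ ♕ ♔ ♗ ♘ ♖


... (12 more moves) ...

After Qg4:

♜ · ♝ ♛ ♚ ♝ ♞ ♜
♟ ♟ ♟ ♟ · · ♟ ♟
· · · · · · · ·
· ♙ · · · ♟ · ·
· ♞ · · ♟ · ♕ ·
♘ · · ♙ ♙ · · ·
♙ · ♙ · · ♙ ♙ ♙
♖ · ♗ · ♔ ♗ ♘ ♖


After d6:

♜ · ♝ ♛ ♚ ♝ ♞ ♜
♟ ♟ ♟ · · · ♟ ♟
· · · ♟ · · · ·
· ♙ · · · ♟ · ·
· ♞ · · ♟ · ♕ ·
♘ · · ♙ ♙ · · ·
♙ · ♙ · · ♙ ♙ ♙
♖ · ♗ · ♔ ♗ ♘ ♖



  a b c d e f g h
  ─────────────────
8│♜ · ♝ ♛ ♚ ♝ ♞ ♜│8
7│♟ ♟ ♟ · · · ♟ ♟│7
6│· · · ♟ · · · ·│6
5│· ♙ · · · ♟ · ·│5
4│· ♞ · · ♟ · ♕ ·│4
3│♘ · · ♙ ♙ · · ·│3
2│♙ · ♙ · · ♙ ♙ ♙│2
1│♖ · ♗ · ♔ ♗ ♘ ♖│1
  ─────────────────
  a b c d e f g h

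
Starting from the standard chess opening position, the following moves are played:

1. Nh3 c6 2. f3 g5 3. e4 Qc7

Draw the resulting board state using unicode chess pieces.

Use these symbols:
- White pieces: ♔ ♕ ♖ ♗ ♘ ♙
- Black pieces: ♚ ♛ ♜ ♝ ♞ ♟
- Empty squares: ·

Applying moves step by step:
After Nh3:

♜ ♞ ♝ ♛ ♚ ♝ ♞ ♜
♟ ♟ ♟ ♟ ♟ ♟ ♟ ♟
· · · · · · · ·
· · · · · · · ·
· · · · · · · ·
· · · · · · · ♘
♙ ♙ ♙ ♙ ♙ ♙ ♙ ♙
♖ ♘ ♗ ♕ ♔ ♗ · ♖


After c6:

♜ ♞ ♝ ♛ ♚ ♝ ♞ ♜
♟ ♟ · ♟ ♟ ♟ ♟ ♟
· · ♟ · · · · ·
· · · · · · · ·
· · · · · · · ·
· · · · · · · ♘
♙ ♙ ♙ ♙ ♙ ♙ ♙ ♙
♖ ♘ ♗ ♕ ♔ ♗ · ♖


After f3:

♜ ♞ ♝ ♛ ♚ ♝ ♞ ♜
♟ ♟ · ♟ ♟ ♟ ♟ ♟
· · ♟ · · · · ·
· · · · · · · ·
· · · · · · · ·
· · · · · ♙ · ♘
♙ ♙ ♙ ♙ ♙ · ♙ ♙
♖ ♘ ♗ ♕ ♔ ♗ · ♖


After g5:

♜ ♞ ♝ ♛ ♚ ♝ ♞ ♜
♟ ♟ · ♟ ♟ ♟ · ♟
· · ♟ · · · · ·
· · · · · · ♟ ·
· · · · · · · ·
· · · · · ♙ · ♘
♙ ♙ ♙ ♙ ♙ · ♙ ♙
♖ ♘ ♗ ♕ ♔ ♗ · ♖


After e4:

♜ ♞ ♝ ♛ ♚ ♝ ♞ ♜
♟ ♟ · ♟ ♟ ♟ · ♟
· · ♟ · · · · ·
· · · · · · ♟ ·
· · · · ♙ · · ·
· · · · · ♙ · ♘
♙ ♙ ♙ ♙ · · ♙ ♙
♖ ♘ ♗ ♕ ♔ ♗ · ♖


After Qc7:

♜ ♞ ♝ · ♚ ♝ ♞ ♜
♟ ♟ ♛ ♟ ♟ ♟ · ♟
· · ♟ · · · · ·
· · · · · · ♟ ·
· · · · ♙ · · ·
· · · · · ♙ · ♘
♙ ♙ ♙ ♙ · · ♙ ♙
♖ ♘ ♗ ♕ ♔ ♗ · ♖



  a b c d e f g h
  ─────────────────
8│♜ ♞ ♝ · ♚ ♝ ♞ ♜│8
7│♟ ♟ ♛ ♟ ♟ ♟ · ♟│7
6│· · ♟ · · · · ·│6
5│· · · · · · ♟ ·│5
4│· · · · ♙ · · ·│4
3│· · · · · ♙ · ♘│3
2│♙ ♙ ♙ ♙ · · ♙ ♙│2
1│♖ ♘ ♗ ♕ ♔ ♗ · ♖│1
  ─────────────────
  a b c d e f g h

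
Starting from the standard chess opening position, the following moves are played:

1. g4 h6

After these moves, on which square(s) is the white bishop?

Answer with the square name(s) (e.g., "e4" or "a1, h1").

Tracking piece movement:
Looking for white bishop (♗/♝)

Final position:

  a b c d e f g h
  ─────────────────
8│♜ ♞ ♝ ♛ ♚ ♝ ♞ ♜│8
7│♟ ♟ ♟ ♟ ♟ ♟ ♟ ·│7
6│· · · · · · · ♟│6
5│· · · · · · · ·│5
4│· · · · · · ♙ ·│4
3│· · · · · · · ·│3
2│♙ ♙ ♙ ♙ ♙ ♙ · ♙│2
1│♖ ♘ ♗ ♕ ♔ ♗ ♘ ♖│1
  ─────────────────
  a b c d e f g h


c1, f1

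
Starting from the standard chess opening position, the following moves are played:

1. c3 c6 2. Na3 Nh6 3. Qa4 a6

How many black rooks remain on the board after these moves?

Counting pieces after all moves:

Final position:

  a b c d e f g h
  ─────────────────
8│♜ ♞ ♝ ♛ ♚ ♝ · ♜│8
7│· ♟ · ♟ ♟ ♟ ♟ ♟│7
6│♟ · ♟ · · · · ♞│6
5│· · · · · · · ·│5
4│♕ · · · · · · ·│4
3│♘ · ♙ · · · · ·│3
2│♙ ♙ · ♙ ♙ ♙ ♙ ♙│2
1│♖ · ♗ · ♔ ♗ ♘ ♖│1
  ─────────────────
  a b c d e f g h


2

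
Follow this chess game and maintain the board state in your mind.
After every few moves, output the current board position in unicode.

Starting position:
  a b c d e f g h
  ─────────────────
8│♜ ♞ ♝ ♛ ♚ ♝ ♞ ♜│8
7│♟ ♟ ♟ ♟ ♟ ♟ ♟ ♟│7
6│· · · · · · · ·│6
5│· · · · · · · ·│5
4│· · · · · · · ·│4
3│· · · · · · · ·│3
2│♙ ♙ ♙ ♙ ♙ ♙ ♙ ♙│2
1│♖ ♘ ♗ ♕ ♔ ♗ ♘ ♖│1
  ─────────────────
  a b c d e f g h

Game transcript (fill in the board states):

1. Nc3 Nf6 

  a b c d e f g h
  ─────────────────
8│♜ ♞ ♝ ♛ ♚ ♝ · ♜│8
7│♟ ♟ ♟ ♟ ♟ ♟ ♟ ♟│7
6│· · · · · ♞ · ·│6
5│· · · · · · · ·│5
4│· · · · · · · ·│4
3│· · ♘ · · · · ·│3
2│♙ ♙ ♙ ♙ ♙ ♙ ♙ ♙│2
1│♖ · ♗ ♕ ♔ ♗ ♘ ♖│1
  ─────────────────
  a b c d e f g h

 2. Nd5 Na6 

  a b c d e f g h
  ─────────────────
8│♜ · ♝ ♛ ♚ ♝ · ♜│8
7│♟ ♟ ♟ ♟ ♟ ♟ ♟ ♟│7
6│♞ · · · · ♞ · ·│6
5│· · · ♘ · · · ·│5
4│· · · · · · · ·│4
3│· · · · · · · ·│3
2│♙ ♙ ♙ ♙ ♙ ♙ ♙ ♙│2
1│♖ · ♗ ♕ ♔ ♗ ♘ ♖│1
  ─────────────────
  a b c d e f g h

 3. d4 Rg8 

  a b c d e f g h
  ─────────────────
8│♜ · ♝ ♛ ♚ ♝ ♜ ·│8
7│♟ ♟ ♟ ♟ ♟ ♟ ♟ ♟│7
6│♞ · · · · ♞ · ·│6
5│· · · ♘ · · · ·│5
4│· · · ♙ · · · ·│4
3│· · · · · · · ·│3
2│♙ ♙ ♙ · ♙ ♙ ♙ ♙│2
1│♖ · ♗ ♕ ♔ ♗ ♘ ♖│1
  ─────────────────
  a b c d e f g h

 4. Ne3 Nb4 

  a b c d e f g h
  ─────────────────
8│♜ · ♝ ♛ ♚ ♝ ♜ ·│8
7│♟ ♟ ♟ ♟ ♟ ♟ ♟ ♟│7
6│· · · · · ♞ · ·│6
5│· · · · · · · ·│5
4│· ♞ · ♙ · · · ·│4
3│· · · · ♘ · · ·│3
2│♙ ♙ ♙ · ♙ ♙ ♙ ♙│2
1│♖ · ♗ ♕ ♔ ♗ ♘ ♖│1
  ─────────────────
  a b c d e f g h

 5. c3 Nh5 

  a b c d e f g h
  ─────────────────
8│♜ · ♝ ♛ ♚ ♝ ♜ ·│8
7│♟ ♟ ♟ ♟ ♟ ♟ ♟ ♟│7
6│· · · · · · · ·│6
5│· · · · · · · ♞│5
4│· ♞ · ♙ · · · ·│4
3│· · ♙ · ♘ · · ·│3
2│♙ ♙ · · ♙ ♙ ♙ ♙│2
1│♖ · ♗ ♕ ♔ ♗ ♘ ♖│1
  ─────────────────
  a b c d e f g h



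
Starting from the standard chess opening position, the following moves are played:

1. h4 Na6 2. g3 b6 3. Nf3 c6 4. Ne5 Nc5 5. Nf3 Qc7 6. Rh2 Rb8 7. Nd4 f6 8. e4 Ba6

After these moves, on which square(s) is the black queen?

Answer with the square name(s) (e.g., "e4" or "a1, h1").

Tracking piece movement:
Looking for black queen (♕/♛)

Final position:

  a b c d e f g h
  ─────────────────
8│· ♜ · · ♚ ♝ ♞ ♜│8
7│♟ · ♛ ♟ ♟ · ♟ ♟│7
6│♝ ♟ ♟ · · ♟ · ·│6
5│· · ♞ · · · · ·│5
4│· · · ♘ ♙ · · ♙│4
3│· · · · · · ♙ ·│3
2│♙ ♙ ♙ ♙ · ♙ · ♖│2
1│♖ ♘ ♗ ♕ ♔ ♗ · ·│1
  ─────────────────
  a b c d e f g h


c7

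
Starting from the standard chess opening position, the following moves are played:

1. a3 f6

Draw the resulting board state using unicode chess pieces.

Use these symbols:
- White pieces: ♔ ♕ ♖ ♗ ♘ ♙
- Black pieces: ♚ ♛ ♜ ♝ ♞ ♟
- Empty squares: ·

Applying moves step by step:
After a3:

♜ ♞ ♝ ♛ ♚ ♝ ♞ ♜
♟ ♟ ♟ ♟ ♟ ♟ ♟ ♟
· · · · · · · ·
· · · · · · · ·
· · · · · · · ·
♙ · · · · · · ·
· ♙ ♙ ♙ ♙ ♙ ♙ ♙
♖ ♘ ♗ ♕ ♔ ♗ ♘ ♖


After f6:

♜ ♞ ♝ ♛ ♚ ♝ ♞ ♜
♟ ♟ ♟ ♟ ♟ · ♟ ♟
· · · · · ♟ · ·
· · · · · · · ·
· · · · · · · ·
♙ · · · · · · ·
· ♙ ♙ ♙ ♙ ♙ ♙ ♙
♖ ♘ ♗ ♕ ♔ ♗ ♘ ♖



  a b c d e f g h
  ─────────────────
8│♜ ♞ ♝ ♛ ♚ ♝ ♞ ♜│8
7│♟ ♟ ♟ ♟ ♟ · ♟ ♟│7
6│· · · · · ♟ · ·│6
5│· · · · · · · ·│5
4│· · · · · · · ·│4
3│♙ · · · · · · ·│3
2│· ♙ ♙ ♙ ♙ ♙ ♙ ♙│2
1│♖ ♘ ♗ ♕ ♔ ♗ ♘ ♖│1
  ─────────────────
  a b c d e f g h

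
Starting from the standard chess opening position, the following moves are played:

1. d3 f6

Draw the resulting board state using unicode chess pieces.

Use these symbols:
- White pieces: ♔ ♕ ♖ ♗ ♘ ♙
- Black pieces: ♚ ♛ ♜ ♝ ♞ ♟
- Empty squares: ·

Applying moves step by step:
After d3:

♜ ♞ ♝ ♛ ♚ ♝ ♞ ♜
♟ ♟ ♟ ♟ ♟ ♟ ♟ ♟
· · · · · · · ·
· · · · · · · ·
· · · · · · · ·
· · · ♙ · · · ·
♙ ♙ ♙ · ♙ ♙ ♙ ♙
♖ ♘ ♗ ♕ ♔ ♗ ♘ ♖


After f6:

♜ ♞ ♝ ♛ ♚ ♝ ♞ ♜
♟ ♟ ♟ ♟ ♟ · ♟ ♟
· · · · · ♟ · ·
· · · · · · · ·
· · · · · · · ·
· · · ♙ · · · ·
♙ ♙ ♙ · ♙ ♙ ♙ ♙
♖ ♘ ♗ ♕ ♔ ♗ ♘ ♖



  a b c d e f g h
  ─────────────────
8│♜ ♞ ♝ ♛ ♚ ♝ ♞ ♜│8
7│♟ ♟ ♟ ♟ ♟ · ♟ ♟│7
6│· · · · · ♟ · ·│6
5│· · · · · · · ·│5
4│· · · · · · · ·│4
3│· · · ♙ · · · ·│3
2│♙ ♙ ♙ · ♙ ♙ ♙ ♙│2
1│♖ ♘ ♗ ♕ ♔ ♗ ♘ ♖│1
  ─────────────────
  a b c d e f g h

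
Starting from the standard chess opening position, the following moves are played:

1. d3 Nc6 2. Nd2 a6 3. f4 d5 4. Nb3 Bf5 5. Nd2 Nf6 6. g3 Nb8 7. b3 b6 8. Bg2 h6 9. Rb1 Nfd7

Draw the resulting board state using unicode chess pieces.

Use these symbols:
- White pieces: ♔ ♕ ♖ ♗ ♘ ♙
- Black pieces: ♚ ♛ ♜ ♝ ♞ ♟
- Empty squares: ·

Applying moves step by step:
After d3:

♜ ♞ ♝ ♛ ♚ ♝ ♞ ♜
♟ ♟ ♟ ♟ ♟ ♟ ♟ ♟
· · · · · · · ·
· · · · · · · ·
· · · · · · · ·
· · · ♙ · · · ·
♙ ♙ ♙ · ♙ ♙ ♙ ♙
♖ ♘ ♗ ♕ ♔ ♗ ♘ ♖


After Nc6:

♜ · ♝ ♛ ♚ ♝ ♞ ♜
♟ ♟ ♟ ♟ ♟ ♟ ♟ ♟
· · ♞ · · · · ·
· · · · · · · ·
· · · · · · · ·
· · · ♙ · · · ·
♙ ♙ ♙ · ♙ ♙ ♙ ♙
♖ ♘ ♗ ♕ ♔ ♗ ♘ ♖


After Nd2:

♜ · ♝ ♛ ♚ ♝ ♞ ♜
♟ ♟ ♟ ♟ ♟ ♟ ♟ ♟
· · ♞ · · · · ·
· · · · · · · ·
· · · · · · · ·
· · · ♙ · · · ·
♙ ♙ ♙ ♘ ♙ ♙ ♙ ♙
♖ · ♗ ♕ ♔ ♗ ♘ ♖


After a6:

♜ · ♝ ♛ ♚ ♝ ♞ ♜
· ♟ ♟ ♟ ♟ ♟ ♟ ♟
♟ · ♞ · · · · ·
· · · · · · · ·
· · · · · · · ·
· · · ♙ · · · ·
♙ ♙ ♙ ♘ ♙ ♙ ♙ ♙
♖ · ♗ ♕ ♔ ♗ ♘ ♖


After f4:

♜ · ♝ ♛ ♚ ♝ ♞ ♜
· ♟ ♟ ♟ ♟ ♟ ♟ ♟
♟ · ♞ · · · · ·
· · · · · · · ·
· · · · · ♙ · ·
· · · ♙ · · · ·
♙ ♙ ♙ ♘ ♙ · ♙ ♙
♖ · ♗ ♕ ♔ ♗ ♘ ♖


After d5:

♜ · ♝ ♛ ♚ ♝ ♞ ♜
· ♟ ♟ · ♟ ♟ ♟ ♟
♟ · ♞ · · · · ·
· · · ♟ · · · ·
· · · · · ♙ · ·
· · · ♙ · · · ·
♙ ♙ ♙ ♘ ♙ · ♙ ♙
♖ · ♗ ♕ ♔ ♗ ♘ ♖


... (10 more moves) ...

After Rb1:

♜ ♞ · ♛ ♚ ♝ · ♜
· · ♟ · ♟ ♟ ♟ ·
♟ ♟ · · · ♞ · ♟
· · · ♟ · ♝ · ·
· · · · · ♙ · ·
· ♙ · ♙ · · ♙ ·
♙ · ♙ ♘ ♙ · ♗ ♙
· ♖ ♗ ♕ ♔ · ♘ ♖


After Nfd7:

♜ ♞ · ♛ ♚ ♝ · ♜
· · ♟ ♞ ♟ ♟ ♟ ·
♟ ♟ · · · · · ♟
· · · ♟ · ♝ · ·
· · · · · ♙ · ·
· ♙ · ♙ · · ♙ ·
♙ · ♙ ♘ ♙ · ♗ ♙
· ♖ ♗ ♕ ♔ · ♘ ♖



  a b c d e f g h
  ─────────────────
8│♜ ♞ · ♛ ♚ ♝ · ♜│8
7│· · ♟ ♞ ♟ ♟ ♟ ·│7
6│♟ ♟ · · · · · ♟│6
5│· · · ♟ · ♝ · ·│5
4│· · · · · ♙ · ·│4
3│· ♙ · ♙ · · ♙ ·│3
2│♙ · ♙ ♘ ♙ · ♗ ♙│2
1│· ♖ ♗ ♕ ♔ · ♘ ♖│1
  ─────────────────
  a b c d e f g h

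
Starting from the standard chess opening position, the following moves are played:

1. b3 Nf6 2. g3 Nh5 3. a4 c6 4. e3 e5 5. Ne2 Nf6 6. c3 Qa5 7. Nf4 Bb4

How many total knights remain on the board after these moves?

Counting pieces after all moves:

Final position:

  a b c d e f g h
  ─────────────────
8│♜ ♞ ♝ · ♚ · · ♜│8
7│♟ ♟ · ♟ · ♟ ♟ ♟│7
6│· · ♟ · · ♞ · ·│6
5│♛ · · · ♟ · · ·│5
4│♙ ♝ · · · ♘ · ·│4
3│· ♙ ♙ · ♙ · ♙ ·│3
2│· · · ♙ · ♙ · ♙│2
1│♖ ♘ ♗ ♕ ♔ ♗ · ♖│1
  ─────────────────
  a b c d e f g h


4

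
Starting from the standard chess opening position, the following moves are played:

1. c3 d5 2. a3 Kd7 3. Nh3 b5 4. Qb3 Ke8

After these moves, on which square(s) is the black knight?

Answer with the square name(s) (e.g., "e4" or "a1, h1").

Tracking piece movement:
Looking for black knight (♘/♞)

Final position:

  a b c d e f g h
  ─────────────────
8│♜ ♞ ♝ ♛ ♚ ♝ ♞ ♜│8
7│♟ · ♟ · ♟ ♟ ♟ ♟│7
6│· · · · · · · ·│6
5│· ♟ · ♟ · · · ·│5
4│· · · · · · · ·│4
3│♙ ♕ ♙ · · · · ♘│3
2│· ♙ · ♙ ♙ ♙ ♙ ♙│2
1│♖ ♘ ♗ · ♔ ♗ · ♖│1
  ─────────────────
  a b c d e f g h


b8, g8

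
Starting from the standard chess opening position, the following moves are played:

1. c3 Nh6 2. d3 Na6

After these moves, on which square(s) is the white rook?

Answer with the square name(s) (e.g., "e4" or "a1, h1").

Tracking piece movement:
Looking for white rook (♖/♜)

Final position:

  a b c d e f g h
  ─────────────────
8│♜ · ♝ ♛ ♚ ♝ · ♜│8
7│♟ ♟ ♟ ♟ ♟ ♟ ♟ ♟│7
6│♞ · · · · · · ♞│6
5│· · · · · · · ·│5
4│· · · · · · · ·│4
3│· · ♙ ♙ · · · ·│3
2│♙ ♙ · · ♙ ♙ ♙ ♙│2
1│♖ ♘ ♗ ♕ ♔ ♗ ♘ ♖│1
  ─────────────────
  a b c d e f g h


a1, h1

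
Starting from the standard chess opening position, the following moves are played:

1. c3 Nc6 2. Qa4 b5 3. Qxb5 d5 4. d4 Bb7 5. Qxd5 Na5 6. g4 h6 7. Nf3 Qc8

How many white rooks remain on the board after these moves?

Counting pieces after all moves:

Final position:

  a b c d e f g h
  ─────────────────
8│♜ · ♛ · ♚ ♝ ♞ ♜│8
7│♟ ♝ ♟ · ♟ ♟ ♟ ·│7
6│· · · · · · · ♟│6
5│♞ · · ♕ · · · ·│5
4│· · · ♙ · · ♙ ·│4
3│· · ♙ · · ♘ · ·│3
2│♙ ♙ · · ♙ ♙ · ♙│2
1│♖ ♘ ♗ · ♔ ♗ · ♖│1
  ─────────────────
  a b c d e f g h


2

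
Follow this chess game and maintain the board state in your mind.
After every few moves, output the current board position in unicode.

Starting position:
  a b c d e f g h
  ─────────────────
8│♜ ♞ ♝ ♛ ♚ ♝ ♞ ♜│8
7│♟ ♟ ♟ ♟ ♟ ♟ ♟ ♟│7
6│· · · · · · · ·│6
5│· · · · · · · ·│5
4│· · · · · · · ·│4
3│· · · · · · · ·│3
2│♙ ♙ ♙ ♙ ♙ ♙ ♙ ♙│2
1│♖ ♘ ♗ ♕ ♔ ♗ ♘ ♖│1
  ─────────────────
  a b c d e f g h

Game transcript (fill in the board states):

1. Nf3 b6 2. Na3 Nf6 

  a b c d e f g h
  ─────────────────
8│♜ ♞ ♝ ♛ ♚ ♝ · ♜│8
7│♟ · ♟ ♟ ♟ ♟ ♟ ♟│7
6│· ♟ · · · ♞ · ·│6
5│· · · · · · · ·│5
4│· · · · · · · ·│4
3│♘ · · · · ♘ · ·│3
2│♙ ♙ ♙ ♙ ♙ ♙ ♙ ♙│2
1│♖ · ♗ ♕ ♔ ♗ · ♖│1
  ─────────────────
  a b c d e f g h

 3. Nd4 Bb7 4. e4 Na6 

  a b c d e f g h
  ─────────────────
8│♜ · · ♛ ♚ ♝ · ♜│8
7│♟ ♝ ♟ ♟ ♟ ♟ ♟ ♟│7
6│♞ ♟ · · · ♞ · ·│6
5│· · · · · · · ·│5
4│· · · ♘ ♙ · · ·│4
3│♘ · · · · · · ·│3
2│♙ ♙ ♙ ♙ · ♙ ♙ ♙│2
1│♖ · ♗ ♕ ♔ ♗ · ♖│1
  ─────────────────
  a b c d e f g h

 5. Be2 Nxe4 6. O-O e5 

  a b c d e f g h
  ─────────────────
8│♜ · · ♛ ♚ ♝ · ♜│8
7│♟ ♝ ♟ ♟ · ♟ ♟ ♟│7
6│♞ ♟ · · · · · ·│6
5│· · · · ♟ · · ·│5
4│· · · ♘ ♞ · · ·│4
3│♘ · · · · · · ·│3
2│♙ ♙ ♙ ♙ ♗ ♙ ♙ ♙│2
1│♖ · ♗ ♕ · ♖ ♔ ·│1
  ─────────────────
  a b c d e f g h

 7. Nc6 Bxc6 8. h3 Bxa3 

  a b c d e f g h
  ─────────────────
8│♜ · · ♛ ♚ · · ♜│8
7│♟ · ♟ ♟ · ♟ ♟ ♟│7
6│♞ ♟ ♝ · · · · ·│6
5│· · · · ♟ · · ·│5
4│· · · · ♞ · · ·│4
3│♝ · · · · · · ♙│3
2│♙ ♙ ♙ ♙ ♗ ♙ ♙ ·│2
1│♖ · ♗ ♕ · ♖ ♔ ·│1
  ─────────────────
  a b c d e f g h



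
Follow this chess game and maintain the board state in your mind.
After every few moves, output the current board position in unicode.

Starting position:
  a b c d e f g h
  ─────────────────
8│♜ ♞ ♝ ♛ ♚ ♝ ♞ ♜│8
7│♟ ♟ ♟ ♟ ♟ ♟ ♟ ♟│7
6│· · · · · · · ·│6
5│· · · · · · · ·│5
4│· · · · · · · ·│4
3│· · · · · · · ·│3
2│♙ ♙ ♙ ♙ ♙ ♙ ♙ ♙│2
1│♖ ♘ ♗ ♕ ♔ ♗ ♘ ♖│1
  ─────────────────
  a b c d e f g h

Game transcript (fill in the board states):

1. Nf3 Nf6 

  a b c d e f g h
  ─────────────────
8│♜ ♞ ♝ ♛ ♚ ♝ · ♜│8
7│♟ ♟ ♟ ♟ ♟ ♟ ♟ ♟│7
6│· · · · · ♞ · ·│6
5│· · · · · · · ·│5
4│· · · · · · · ·│4
3│· · · · · ♘ · ·│3
2│♙ ♙ ♙ ♙ ♙ ♙ ♙ ♙│2
1│♖ ♘ ♗ ♕ ♔ ♗ · ♖│1
  ─────────────────
  a b c d e f g h

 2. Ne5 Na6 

  a b c d e f g h
  ─────────────────
8│♜ · ♝ ♛ ♚ ♝ · ♜│8
7│♟ ♟ ♟ ♟ ♟ ♟ ♟ ♟│7
6│♞ · · · · ♞ · ·│6
5│· · · · ♘ · · ·│5
4│· · · · · · · ·│4
3│· · · · · · · ·│3
2│♙ ♙ ♙ ♙ ♙ ♙ ♙ ♙│2
1│♖ ♘ ♗ ♕ ♔ ♗ · ♖│1
  ─────────────────
  a b c d e f g h

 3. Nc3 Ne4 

  a b c d e f g h
  ─────────────────
8│♜ · ♝ ♛ ♚ ♝ · ♜│8
7│♟ ♟ ♟ ♟ ♟ ♟ ♟ ♟│7
6│♞ · · · · · · ·│6
5│· · · · ♘ · · ·│5
4│· · · · ♞ · · ·│4
3│· · ♘ · · · · ·│3
2│♙ ♙ ♙ ♙ ♙ ♙ ♙ ♙│2
1│♖ · ♗ ♕ ♔ ♗ · ♖│1
  ─────────────────
  a b c d e f g h

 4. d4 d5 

  a b c d e f g h
  ─────────────────
8│♜ · ♝ ♛ ♚ ♝ · ♜│8
7│♟ ♟ ♟ · ♟ ♟ ♟ ♟│7
6│♞ · · · · · · ·│6
5│· · · ♟ ♘ · · ·│5
4│· · · ♙ ♞ · · ·│4
3│· · ♘ · · · · ·│3
2│♙ ♙ ♙ · ♙ ♙ ♙ ♙│2
1│♖ · ♗ ♕ ♔ ♗ · ♖│1
  ─────────────────
  a b c d e f g h



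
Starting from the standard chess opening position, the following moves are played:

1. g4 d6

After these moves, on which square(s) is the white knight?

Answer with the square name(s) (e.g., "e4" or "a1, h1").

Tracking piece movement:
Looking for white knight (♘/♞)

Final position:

  a b c d e f g h
  ─────────────────
8│♜ ♞ ♝ ♛ ♚ ♝ ♞ ♜│8
7│♟ ♟ ♟ · ♟ ♟ ♟ ♟│7
6│· · · ♟ · · · ·│6
5│· · · · · · · ·│5
4│· · · · · · ♙ ·│4
3│· · · · · · · ·│3
2│♙ ♙ ♙ ♙ ♙ ♙ · ♙│2
1│♖ ♘ ♗ ♕ ♔ ♗ ♘ ♖│1
  ─────────────────
  a b c d e f g h


b1, g1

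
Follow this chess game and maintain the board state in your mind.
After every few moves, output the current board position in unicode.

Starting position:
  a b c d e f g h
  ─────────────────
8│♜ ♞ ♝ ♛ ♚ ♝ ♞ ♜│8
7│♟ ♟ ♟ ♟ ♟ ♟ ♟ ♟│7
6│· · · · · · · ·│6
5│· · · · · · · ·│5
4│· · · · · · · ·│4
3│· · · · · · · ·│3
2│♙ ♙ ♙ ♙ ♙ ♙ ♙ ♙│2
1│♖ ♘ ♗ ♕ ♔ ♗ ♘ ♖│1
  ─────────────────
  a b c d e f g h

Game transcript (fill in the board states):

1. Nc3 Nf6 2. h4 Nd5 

  a b c d e f g h
  ─────────────────
8│♜ ♞ ♝ ♛ ♚ ♝ · ♜│8
7│♟ ♟ ♟ ♟ ♟ ♟ ♟ ♟│7
6│· · · · · · · ·│6
5│· · · ♞ · · · ·│5
4│· · · · · · · ♙│4
3│· · ♘ · · · · ·│3
2│♙ ♙ ♙ ♙ ♙ ♙ ♙ ·│2
1│♖ · ♗ ♕ ♔ ♗ ♘ ♖│1
  ─────────────────
  a b c d e f g h

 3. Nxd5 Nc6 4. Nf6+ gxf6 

  a b c d e f g h
  ─────────────────
8│♜ · ♝ ♛ ♚ ♝ · ♜│8
7│♟ ♟ ♟ ♟ ♟ ♟ · ♟│7
6│· · ♞ · · ♟ · ·│6
5│· · · · · · · ·│5
4│· · · · · · · ♙│4
3│· · · · · · · ·│3
2│♙ ♙ ♙ ♙ ♙ ♙ ♙ ·│2
1│♖ · ♗ ♕ ♔ ♗ ♘ ♖│1
  ─────────────────
  a b c d e f g h

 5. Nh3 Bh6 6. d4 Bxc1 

  a b c d e f g h
  ─────────────────
8│♜ · ♝ ♛ ♚ · · ♜│8
7│♟ ♟ ♟ ♟ ♟ ♟ · ♟│7
6│· · ♞ · · ♟ · ·│6
5│· · · · · · · ·│5
4│· · · ♙ · · · ♙│4
3│· · · · · · · ♘│3
2│♙ ♙ ♙ · ♙ ♙ ♙ ·│2
1│♖ · ♝ ♕ ♔ ♗ · ♖│1
  ─────────────────
  a b c d e f g h

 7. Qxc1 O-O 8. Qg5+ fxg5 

  a b c d e f g h
  ─────────────────
8│♜ · ♝ ♛ · ♜ ♚ ·│8
7│♟ ♟ ♟ ♟ ♟ ♟ · ♟│7
6│· · ♞ · · · · ·│6
5│· · · · · · ♟ ·│5
4│· · · ♙ · · · ♙│4
3│· · · · · · · ♘│3
2│♙ ♙ ♙ · ♙ ♙ ♙ ·│2
1│♖ · · · ♔ ♗ · ♖│1
  ─────────────────
  a b c d e f g h

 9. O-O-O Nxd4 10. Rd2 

  a b c d e f g h
  ─────────────────
8│♜ · ♝ ♛ · ♜ ♚ ·│8
7│♟ ♟ ♟ ♟ ♟ ♟ · ♟│7
6│· · · · · · · ·│6
5│· · · · · · ♟ ·│5
4│· · · ♞ · · · ♙│4
3│· · · · · · · ♘│3
2│♙ ♙ ♙ ♖ ♙ ♙ ♙ ·│2
1│· · ♔ · · ♗ · ♖│1
  ─────────────────
  a b c d e f g h


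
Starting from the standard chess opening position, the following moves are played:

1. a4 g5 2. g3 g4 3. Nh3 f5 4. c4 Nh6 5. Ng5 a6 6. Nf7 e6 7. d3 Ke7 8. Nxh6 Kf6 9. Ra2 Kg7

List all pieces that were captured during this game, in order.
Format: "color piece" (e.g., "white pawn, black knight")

Tracking captures:
  Nxh6: captured black knight

black knight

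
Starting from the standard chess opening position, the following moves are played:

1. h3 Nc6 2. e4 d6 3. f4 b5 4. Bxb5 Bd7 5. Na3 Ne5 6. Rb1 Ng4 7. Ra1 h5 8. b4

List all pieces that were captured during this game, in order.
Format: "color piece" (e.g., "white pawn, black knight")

Tracking captures:
  Bxb5: captured black pawn

black pawn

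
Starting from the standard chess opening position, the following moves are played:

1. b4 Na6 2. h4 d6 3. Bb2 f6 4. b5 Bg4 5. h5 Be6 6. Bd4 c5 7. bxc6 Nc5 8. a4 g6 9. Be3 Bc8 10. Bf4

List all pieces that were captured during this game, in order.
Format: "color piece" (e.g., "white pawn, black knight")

Tracking captures:
  bxc6: captured black pawn

black pawn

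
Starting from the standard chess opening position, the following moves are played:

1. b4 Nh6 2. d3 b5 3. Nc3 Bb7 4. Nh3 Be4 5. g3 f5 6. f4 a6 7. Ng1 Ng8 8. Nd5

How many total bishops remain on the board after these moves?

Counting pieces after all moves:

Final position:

  a b c d e f g h
  ─────────────────
8│♜ ♞ · ♛ ♚ ♝ ♞ ♜│8
7│· · ♟ ♟ ♟ · ♟ ♟│7
6│♟ · · · · · · ·│6
5│· ♟ · ♘ · ♟ · ·│5
4│· ♙ · · ♝ ♙ · ·│4
3│· · · ♙ · · ♙ ·│3
2│♙ · ♙ · ♙ · · ♙│2
1│♖ · ♗ ♕ ♔ ♗ ♘ ♖│1
  ─────────────────
  a b c d e f g h


4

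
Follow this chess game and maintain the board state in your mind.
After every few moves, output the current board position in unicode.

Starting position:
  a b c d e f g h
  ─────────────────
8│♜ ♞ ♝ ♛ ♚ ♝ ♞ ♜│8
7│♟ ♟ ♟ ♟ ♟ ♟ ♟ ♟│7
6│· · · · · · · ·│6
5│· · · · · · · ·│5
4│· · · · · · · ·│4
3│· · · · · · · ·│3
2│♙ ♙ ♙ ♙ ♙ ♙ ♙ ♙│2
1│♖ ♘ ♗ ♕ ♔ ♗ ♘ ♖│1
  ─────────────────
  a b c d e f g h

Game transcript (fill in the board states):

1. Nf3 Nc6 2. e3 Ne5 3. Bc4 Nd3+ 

  a b c d e f g h
  ─────────────────
8│♜ · ♝ ♛ ♚ ♝ ♞ ♜│8
7│♟ ♟ ♟ ♟ ♟ ♟ ♟ ♟│7
6│· · · · · · · ·│6
5│· · · · · · · ·│5
4│· · ♗ · · · · ·│4
3│· · · ♞ ♙ ♘ · ·│3
2│♙ ♙ ♙ ♙ · ♙ ♙ ♙│2
1│♖ ♘ ♗ ♕ ♔ · · ♖│1
  ─────────────────
  a b c d e f g h

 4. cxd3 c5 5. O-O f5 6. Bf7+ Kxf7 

  a b c d e f g h
  ─────────────────
8│♜ · ♝ ♛ · ♝ ♞ ♜│8
7│♟ ♟ · ♟ ♟ ♚ ♟ ♟│7
6│· · · · · · · ·│6
5│· · ♟ · · ♟ · ·│5
4│· · · · · · · ·│4
3│· · · ♙ ♙ ♘ · ·│3
2│♙ ♙ · ♙ · ♙ ♙ ♙│2
1│♖ ♘ ♗ ♕ · ♖ ♔ ·│1
  ─────────────────
  a b c d e f g h

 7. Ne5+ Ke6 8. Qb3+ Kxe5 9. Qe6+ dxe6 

  a b c d e f g h
  ─────────────────
8│♜ · ♝ ♛ · ♝ ♞ ♜│8
7│♟ ♟ · · ♟ · ♟ ♟│7
6│· · · · ♟ · · ·│6
5│· · ♟ · ♚ ♟ · ·│5
4│· · · · · · · ·│4
3│· · · ♙ ♙ · · ·│3
2│♙ ♙ · ♙ · ♙ ♙ ♙│2
1│♖ ♘ ♗ · · ♖ ♔ ·│1
  ─────────────────
  a b c d e f g h

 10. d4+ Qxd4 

  a b c d e f g h
  ─────────────────
8│♜ · ♝ · · ♝ ♞ ♜│8
7│♟ ♟ · · ♟ · ♟ ♟│7
6│· · · · ♟ · · ·│6
5│· · ♟ · ♚ ♟ · ·│5
4│· · · ♛ · · · ·│4
3│· · · · ♙ · · ·│3
2│♙ ♙ · ♙ · ♙ ♙ ♙│2
1│♖ ♘ ♗ · · ♖ ♔ ·│1
  ─────────────────
  a b c d e f g h
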